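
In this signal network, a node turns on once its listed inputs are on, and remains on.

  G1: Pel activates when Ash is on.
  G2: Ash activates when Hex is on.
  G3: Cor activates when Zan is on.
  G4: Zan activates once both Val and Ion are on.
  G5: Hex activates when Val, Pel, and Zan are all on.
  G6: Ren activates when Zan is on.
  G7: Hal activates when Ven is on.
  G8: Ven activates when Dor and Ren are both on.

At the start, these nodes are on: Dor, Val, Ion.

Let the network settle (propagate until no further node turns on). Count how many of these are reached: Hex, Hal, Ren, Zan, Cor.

4

Val and Ion are on, so Zan activates (G4).
G3: Zan on → Cor on.
G6: Zan on → Ren on.
Dor and Ren are on, so Ven activates (G8).
G7: Ven on → Hal on.
Hex would need Val, Pel, and Zan (G5), but Pel never turns on.
Hal: reached.
Ren: reached.
Zan: reached.
Cor: reached.
Reached: Hal, Ren, Zan, and Cor — 4 of the 5.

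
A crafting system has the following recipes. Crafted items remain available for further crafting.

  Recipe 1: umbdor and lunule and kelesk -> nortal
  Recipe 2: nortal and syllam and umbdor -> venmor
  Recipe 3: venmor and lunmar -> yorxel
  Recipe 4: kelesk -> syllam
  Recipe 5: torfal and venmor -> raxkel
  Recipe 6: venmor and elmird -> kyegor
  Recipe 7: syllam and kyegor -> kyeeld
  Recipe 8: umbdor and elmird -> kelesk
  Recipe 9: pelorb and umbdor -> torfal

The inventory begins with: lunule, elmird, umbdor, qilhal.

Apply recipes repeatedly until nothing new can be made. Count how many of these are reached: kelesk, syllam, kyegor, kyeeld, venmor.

5

umbdor and elmird -> kelesk (Recipe 8).
umbdor and lunule and kelesk -> nortal (Recipe 1).
kelesk -> syllam (Recipe 4).
nortal and syllam and umbdor -> venmor (Recipe 2).
Using Recipe 6, venmor and elmird make kyegor.
Using Recipe 7, syllam and kyegor make kyeeld.
kelesk: reached.
syllam: reached.
kyegor: reached.
kyeeld: reached.
venmor: reached.
All 5 are reached.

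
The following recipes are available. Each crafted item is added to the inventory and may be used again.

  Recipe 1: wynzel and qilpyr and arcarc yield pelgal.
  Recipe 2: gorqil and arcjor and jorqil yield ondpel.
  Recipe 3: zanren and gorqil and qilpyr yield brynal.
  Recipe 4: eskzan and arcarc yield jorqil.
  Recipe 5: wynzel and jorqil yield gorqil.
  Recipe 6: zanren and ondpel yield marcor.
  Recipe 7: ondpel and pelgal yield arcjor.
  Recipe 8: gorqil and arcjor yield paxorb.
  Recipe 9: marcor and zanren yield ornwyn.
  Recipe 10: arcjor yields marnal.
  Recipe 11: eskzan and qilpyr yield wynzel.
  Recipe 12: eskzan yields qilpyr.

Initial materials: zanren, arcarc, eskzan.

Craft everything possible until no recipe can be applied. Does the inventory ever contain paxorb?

No

paxorb would need gorqil and arcjor (Recipe 8), but arcjor is never obtained.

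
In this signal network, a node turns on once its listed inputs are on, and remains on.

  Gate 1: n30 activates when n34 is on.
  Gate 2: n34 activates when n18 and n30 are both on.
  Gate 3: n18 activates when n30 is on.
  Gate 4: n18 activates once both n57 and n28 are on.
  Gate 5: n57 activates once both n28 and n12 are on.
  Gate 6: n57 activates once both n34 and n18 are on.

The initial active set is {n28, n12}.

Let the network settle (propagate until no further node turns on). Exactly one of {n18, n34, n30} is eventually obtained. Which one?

n18

Gate 5: n28 and n12 on → n57 on.
n57 and n28 are on, so n18 activates (Gate 4).
n34 would need n18 and n30 (Gate 2), but n30 never turns on. n30 would need n34 (Gate 1), but n34 never turns on.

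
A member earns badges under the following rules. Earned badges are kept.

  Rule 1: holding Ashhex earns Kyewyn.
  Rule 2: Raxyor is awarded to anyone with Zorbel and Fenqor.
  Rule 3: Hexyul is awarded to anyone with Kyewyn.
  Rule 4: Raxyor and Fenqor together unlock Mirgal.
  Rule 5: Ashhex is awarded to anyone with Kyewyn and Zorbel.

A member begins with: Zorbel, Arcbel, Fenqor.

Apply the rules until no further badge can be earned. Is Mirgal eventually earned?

Yes

With Zorbel and Fenqor, Raxyor is earned (Rule 2).
With Raxyor and Fenqor, Mirgal is earned (Rule 4).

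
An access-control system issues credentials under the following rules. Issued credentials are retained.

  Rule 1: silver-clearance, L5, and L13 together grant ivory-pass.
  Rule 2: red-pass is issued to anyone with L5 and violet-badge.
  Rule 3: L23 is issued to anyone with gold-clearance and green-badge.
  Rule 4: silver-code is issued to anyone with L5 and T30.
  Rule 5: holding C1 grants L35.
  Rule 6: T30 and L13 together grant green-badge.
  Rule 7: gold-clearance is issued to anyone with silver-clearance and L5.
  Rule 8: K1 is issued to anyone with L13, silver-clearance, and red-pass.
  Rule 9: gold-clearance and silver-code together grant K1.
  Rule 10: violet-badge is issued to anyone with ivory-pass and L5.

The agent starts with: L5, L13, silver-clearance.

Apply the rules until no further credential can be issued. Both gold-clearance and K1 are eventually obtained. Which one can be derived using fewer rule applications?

gold-clearance: Holding silver-clearance and L5 grants gold-clearance (Rule 7). [1 rule application]
K1: Holding silver-clearance, L5, and L13 grants ivory-pass (Rule 1). Holding ivory-pass and L5 grants violet-badge (Rule 10). Holding L5 and violet-badge grants red-pass (Rule 2). Holding L13, silver-clearance, and red-pass grants K1 (Rule 8). [4 rule applications]
gold-clearance needs fewer.

gold-clearance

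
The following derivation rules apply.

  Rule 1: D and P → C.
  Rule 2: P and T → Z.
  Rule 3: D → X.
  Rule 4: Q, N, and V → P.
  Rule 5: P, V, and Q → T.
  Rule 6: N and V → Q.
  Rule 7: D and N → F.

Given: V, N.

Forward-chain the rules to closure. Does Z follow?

Yes

From N and V, Rule 6 gives Q.
From Q, N, and V, Rule 4 gives P.
From P, V, and Q, Rule 5 gives T.
From P and T, Rule 2 gives Z.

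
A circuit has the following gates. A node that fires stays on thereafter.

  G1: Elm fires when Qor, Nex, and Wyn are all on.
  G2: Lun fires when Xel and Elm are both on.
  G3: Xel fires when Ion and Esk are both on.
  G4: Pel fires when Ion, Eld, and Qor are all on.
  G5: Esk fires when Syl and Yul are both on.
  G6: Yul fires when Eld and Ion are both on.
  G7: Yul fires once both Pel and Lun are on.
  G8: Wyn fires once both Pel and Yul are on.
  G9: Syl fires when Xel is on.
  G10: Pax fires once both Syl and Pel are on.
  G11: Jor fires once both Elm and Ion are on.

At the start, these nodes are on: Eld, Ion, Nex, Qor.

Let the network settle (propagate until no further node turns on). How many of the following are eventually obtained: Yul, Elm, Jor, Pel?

4

G4: Ion, Eld, and Qor on → Pel on.
Eld and Ion are on, so Yul fires (G6).
G8: Pel and Yul on → Wyn on.
G1: Qor, Nex, and Wyn on → Elm on.
G11: Elm and Ion on → Jor on.
Yul: reached.
Elm: reached.
Jor: reached.
Pel: reached.
All 4 are reached.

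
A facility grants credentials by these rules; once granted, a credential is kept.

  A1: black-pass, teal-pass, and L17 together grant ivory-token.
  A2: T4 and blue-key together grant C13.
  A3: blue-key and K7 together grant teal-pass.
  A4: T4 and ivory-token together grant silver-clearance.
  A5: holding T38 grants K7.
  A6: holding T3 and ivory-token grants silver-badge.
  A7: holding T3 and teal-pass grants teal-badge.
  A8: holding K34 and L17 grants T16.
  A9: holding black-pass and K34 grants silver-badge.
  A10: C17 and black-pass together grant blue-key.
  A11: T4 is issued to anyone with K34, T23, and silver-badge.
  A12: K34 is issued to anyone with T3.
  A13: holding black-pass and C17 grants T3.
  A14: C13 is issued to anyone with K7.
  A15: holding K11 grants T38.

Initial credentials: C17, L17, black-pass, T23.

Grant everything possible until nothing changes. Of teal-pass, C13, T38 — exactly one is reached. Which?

Holding black-pass and C17 grants T3 (A13).
Holding C17 and black-pass grants blue-key (A10).
Holding T3 grants K34 (A12).
Holding black-pass and K34 grants silver-badge (A9).
Holding K34, T23, and silver-badge grants T4 (A11).
Holding T4 and blue-key grants C13 (A2).
T38 would need K11 (A15), but K11 is never granted. teal-pass would need blue-key and K7 (A3), but K7 is never granted.

C13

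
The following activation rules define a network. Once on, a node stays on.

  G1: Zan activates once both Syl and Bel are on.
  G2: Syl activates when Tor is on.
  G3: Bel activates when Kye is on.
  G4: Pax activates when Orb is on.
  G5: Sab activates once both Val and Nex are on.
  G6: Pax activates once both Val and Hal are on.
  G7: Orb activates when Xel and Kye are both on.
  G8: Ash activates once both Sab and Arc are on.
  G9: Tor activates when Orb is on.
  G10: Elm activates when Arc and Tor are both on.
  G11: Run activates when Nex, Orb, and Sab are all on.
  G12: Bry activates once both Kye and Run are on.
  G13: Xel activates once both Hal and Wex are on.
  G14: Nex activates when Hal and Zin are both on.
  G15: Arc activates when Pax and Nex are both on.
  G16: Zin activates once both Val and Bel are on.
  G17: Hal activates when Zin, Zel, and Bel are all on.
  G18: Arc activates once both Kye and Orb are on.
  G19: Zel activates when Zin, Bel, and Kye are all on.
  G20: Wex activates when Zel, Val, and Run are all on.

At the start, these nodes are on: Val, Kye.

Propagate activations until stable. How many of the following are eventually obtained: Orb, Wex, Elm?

Orb would need Xel and Kye (G7), but Xel never turns on.
Wex would need Zel, Val, and Run (G20), but Run never turns on.
Elm would need Arc and Tor (G10), but Tor never turns on.
None of the 3 are reached.

0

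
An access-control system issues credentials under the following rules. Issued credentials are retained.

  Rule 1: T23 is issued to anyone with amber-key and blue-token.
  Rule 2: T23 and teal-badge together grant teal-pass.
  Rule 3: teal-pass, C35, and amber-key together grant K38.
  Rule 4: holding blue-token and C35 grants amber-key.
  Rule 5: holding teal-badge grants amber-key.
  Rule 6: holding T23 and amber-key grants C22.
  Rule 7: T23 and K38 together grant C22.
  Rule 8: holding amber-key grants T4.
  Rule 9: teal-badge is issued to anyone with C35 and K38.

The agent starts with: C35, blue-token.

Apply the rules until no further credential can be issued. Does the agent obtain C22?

Yes

Holding blue-token and C35 grants amber-key (Rule 4).
Holding amber-key and blue-token grants T23 (Rule 1).
Holding T23 and amber-key grants C22 (Rule 6).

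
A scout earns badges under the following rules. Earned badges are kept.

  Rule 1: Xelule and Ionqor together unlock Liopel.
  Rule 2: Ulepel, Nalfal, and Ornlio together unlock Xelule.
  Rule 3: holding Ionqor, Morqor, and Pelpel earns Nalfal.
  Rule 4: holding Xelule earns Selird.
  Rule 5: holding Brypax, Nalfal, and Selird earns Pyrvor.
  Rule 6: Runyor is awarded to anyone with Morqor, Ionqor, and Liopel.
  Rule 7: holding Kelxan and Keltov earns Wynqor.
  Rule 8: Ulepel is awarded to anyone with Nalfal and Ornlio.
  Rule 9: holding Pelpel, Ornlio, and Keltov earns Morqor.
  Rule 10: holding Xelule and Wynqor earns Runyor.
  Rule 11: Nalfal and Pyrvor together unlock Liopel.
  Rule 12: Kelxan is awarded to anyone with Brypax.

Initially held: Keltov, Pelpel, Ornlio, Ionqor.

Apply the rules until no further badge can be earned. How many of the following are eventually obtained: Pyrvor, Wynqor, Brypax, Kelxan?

0

Pyrvor would need Brypax, Nalfal, and Selird (Rule 5), but Brypax is never earned.
Wynqor would need Kelxan and Keltov (Rule 7), but Kelxan is never earned.
No rule produces Brypax, and it is not given.
Kelxan would need Brypax (Rule 12), but Brypax is never earned.
None of the 4 are reached.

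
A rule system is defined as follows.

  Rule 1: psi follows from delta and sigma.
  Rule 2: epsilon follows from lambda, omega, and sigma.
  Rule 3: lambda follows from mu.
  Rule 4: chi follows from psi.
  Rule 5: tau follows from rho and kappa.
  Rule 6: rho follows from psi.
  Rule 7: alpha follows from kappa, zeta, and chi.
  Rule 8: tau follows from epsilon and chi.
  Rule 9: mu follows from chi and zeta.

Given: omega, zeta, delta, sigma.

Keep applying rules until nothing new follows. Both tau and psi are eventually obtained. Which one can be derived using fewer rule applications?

psi: delta and sigma hold, so psi follows (Rule 1). [1 rule application]
tau: From delta and sigma, Rule 1 gives psi. psi holds, so chi follows (Rule 4). From chi and zeta, Rule 9 gives mu. mu holds, so lambda follows (Rule 3). From lambda, omega, and sigma, Rule 2 gives epsilon. From epsilon and chi, Rule 8 gives tau. [6 rule applications]
psi needs fewer.

psi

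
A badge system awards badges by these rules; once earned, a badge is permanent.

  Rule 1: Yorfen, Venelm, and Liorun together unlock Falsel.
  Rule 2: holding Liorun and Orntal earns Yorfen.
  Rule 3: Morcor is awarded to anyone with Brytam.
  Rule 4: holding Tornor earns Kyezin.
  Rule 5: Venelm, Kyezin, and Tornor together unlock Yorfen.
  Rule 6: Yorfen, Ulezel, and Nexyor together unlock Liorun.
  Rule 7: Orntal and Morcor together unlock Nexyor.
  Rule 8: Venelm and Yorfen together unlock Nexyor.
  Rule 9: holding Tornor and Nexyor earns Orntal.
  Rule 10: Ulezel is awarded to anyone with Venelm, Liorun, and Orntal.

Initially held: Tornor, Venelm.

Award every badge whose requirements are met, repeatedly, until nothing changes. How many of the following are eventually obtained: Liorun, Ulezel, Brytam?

Liorun would need Yorfen, Ulezel, and Nexyor (Rule 6), but Ulezel is never earned.
Ulezel would need Venelm, Liorun, and Orntal (Rule 10), but Liorun is never earned.
No rule produces Brytam, and it is not given.
None of the 3 are reached.

0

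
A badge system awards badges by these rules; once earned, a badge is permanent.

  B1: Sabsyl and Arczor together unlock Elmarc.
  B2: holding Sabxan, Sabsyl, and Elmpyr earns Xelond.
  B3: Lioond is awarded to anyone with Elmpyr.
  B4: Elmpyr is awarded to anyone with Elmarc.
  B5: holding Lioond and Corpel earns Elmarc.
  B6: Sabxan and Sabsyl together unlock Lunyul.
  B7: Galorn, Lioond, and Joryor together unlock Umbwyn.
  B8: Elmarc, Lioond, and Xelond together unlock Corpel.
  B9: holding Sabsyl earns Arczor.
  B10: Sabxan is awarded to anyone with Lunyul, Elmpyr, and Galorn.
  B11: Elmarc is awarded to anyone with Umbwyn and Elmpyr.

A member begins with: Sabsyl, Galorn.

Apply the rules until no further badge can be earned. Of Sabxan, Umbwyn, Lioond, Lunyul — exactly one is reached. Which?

Lioond

With Sabsyl, Arczor is earned (B9).
With Sabsyl and Arczor, Elmarc is earned (B1).
With Elmarc, Elmpyr is earned (B4).
With Elmpyr, Lioond is earned (B3).
Umbwyn would need Galorn, Lioond, and Joryor (B7), but Joryor is never earned. Sabxan would need Lunyul, Elmpyr, and Galorn (B10), but Lunyul is never earned. Lunyul would need Sabxan and Sabsyl (B6), but Sabxan is never earned.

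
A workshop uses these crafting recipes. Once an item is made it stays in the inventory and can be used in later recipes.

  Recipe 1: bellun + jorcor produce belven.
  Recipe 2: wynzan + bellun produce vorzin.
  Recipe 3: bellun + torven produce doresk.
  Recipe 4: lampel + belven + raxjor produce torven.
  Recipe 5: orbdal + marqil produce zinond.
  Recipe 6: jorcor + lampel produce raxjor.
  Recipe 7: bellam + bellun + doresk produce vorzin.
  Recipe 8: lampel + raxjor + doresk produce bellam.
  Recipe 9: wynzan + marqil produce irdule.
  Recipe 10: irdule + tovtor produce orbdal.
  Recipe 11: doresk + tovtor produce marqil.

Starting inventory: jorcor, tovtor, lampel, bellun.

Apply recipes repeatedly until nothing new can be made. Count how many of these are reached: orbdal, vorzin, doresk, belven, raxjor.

Using Recipe 1, bellun and jorcor make belven.
Using Recipe 6, jorcor and lampel make raxjor.
lampel + belven + raxjor → torven (Recipe 4).
bellun + torven → doresk (Recipe 3).
Using Recipe 8, lampel, raxjor, and doresk make bellam.
Using Recipe 7, bellam, bellun, and doresk make vorzin.
orbdal would need irdule and tovtor (Recipe 10), but irdule is never obtained.
vorzin: reached.
doresk: reached.
belven: reached.
raxjor: reached.
Reached: vorzin, doresk, belven, and raxjor — 4 of the 5.

4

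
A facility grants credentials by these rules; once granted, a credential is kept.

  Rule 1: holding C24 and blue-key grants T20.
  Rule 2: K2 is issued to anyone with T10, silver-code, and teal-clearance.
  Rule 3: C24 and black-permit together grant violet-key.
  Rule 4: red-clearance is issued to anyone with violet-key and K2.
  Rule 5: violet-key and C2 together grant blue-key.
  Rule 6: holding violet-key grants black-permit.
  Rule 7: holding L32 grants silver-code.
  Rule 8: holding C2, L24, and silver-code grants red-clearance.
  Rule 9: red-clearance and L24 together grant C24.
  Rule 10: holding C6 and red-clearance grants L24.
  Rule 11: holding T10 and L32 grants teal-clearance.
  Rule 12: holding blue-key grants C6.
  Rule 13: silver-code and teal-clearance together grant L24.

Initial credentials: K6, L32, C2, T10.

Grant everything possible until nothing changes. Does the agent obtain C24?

Yes

Holding L32 grants silver-code (Rule 7).
Holding T10 and L32 grants teal-clearance (Rule 11).
Holding silver-code and teal-clearance grants L24 (Rule 13).
Holding C2, L24, and silver-code grants red-clearance (Rule 8).
Holding red-clearance and L24 grants C24 (Rule 9).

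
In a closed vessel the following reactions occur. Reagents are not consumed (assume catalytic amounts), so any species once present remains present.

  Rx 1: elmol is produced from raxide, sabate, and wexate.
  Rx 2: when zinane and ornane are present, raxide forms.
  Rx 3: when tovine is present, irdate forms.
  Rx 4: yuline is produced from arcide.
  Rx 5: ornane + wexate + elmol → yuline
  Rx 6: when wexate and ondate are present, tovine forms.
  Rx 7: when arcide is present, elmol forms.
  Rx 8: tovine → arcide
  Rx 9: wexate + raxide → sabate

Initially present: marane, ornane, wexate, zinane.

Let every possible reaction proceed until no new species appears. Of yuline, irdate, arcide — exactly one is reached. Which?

zinane and ornane present → raxide forms (Rx 2).
wexate and raxide present → sabate forms (Rx 9).
raxide, sabate, and wexate present → elmol forms (Rx 1).
ornane, wexate, and elmol present → yuline forms (Rx 5).
irdate would need tovine (Rx 3), but tovine never forms. arcide would need tovine (Rx 8), but tovine never forms.

yuline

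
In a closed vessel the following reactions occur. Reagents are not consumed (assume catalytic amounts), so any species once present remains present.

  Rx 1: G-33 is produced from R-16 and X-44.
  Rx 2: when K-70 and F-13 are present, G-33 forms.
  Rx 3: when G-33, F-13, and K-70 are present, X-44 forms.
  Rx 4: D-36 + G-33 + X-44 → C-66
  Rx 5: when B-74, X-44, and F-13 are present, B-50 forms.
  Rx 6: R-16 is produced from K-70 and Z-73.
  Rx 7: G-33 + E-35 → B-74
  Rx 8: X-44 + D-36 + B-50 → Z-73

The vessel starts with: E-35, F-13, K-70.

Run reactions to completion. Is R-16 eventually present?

R-16 would need K-70 and Z-73 (Rx 6), but Z-73 never forms.

No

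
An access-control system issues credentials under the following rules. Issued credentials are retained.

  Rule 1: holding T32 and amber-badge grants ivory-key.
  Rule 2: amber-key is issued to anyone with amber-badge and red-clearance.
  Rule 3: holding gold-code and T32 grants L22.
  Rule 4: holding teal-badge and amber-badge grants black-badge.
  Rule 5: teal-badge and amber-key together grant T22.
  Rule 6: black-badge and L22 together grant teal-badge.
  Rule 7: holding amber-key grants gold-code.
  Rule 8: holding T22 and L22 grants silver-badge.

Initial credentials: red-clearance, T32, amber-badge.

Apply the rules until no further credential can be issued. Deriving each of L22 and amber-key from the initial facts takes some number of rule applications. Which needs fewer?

amber-key

amber-key: Holding amber-badge and red-clearance grants amber-key (Rule 2). [1 rule application]
L22: Holding amber-badge and red-clearance grants amber-key (Rule 2). Holding amber-key grants gold-code (Rule 7). Holding gold-code and T32 grants L22 (Rule 3). [3 rule applications]
amber-key needs fewer.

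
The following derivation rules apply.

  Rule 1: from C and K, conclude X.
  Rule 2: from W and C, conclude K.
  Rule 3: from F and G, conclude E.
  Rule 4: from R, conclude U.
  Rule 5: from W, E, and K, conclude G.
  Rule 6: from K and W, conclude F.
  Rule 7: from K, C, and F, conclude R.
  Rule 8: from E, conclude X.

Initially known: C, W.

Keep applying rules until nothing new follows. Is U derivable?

Yes

From W and C, Rule 2 gives K.
From K and W, Rule 6 gives F.
K, C, and F hold, so R follows (Rule 7).
From R, Rule 4 gives U.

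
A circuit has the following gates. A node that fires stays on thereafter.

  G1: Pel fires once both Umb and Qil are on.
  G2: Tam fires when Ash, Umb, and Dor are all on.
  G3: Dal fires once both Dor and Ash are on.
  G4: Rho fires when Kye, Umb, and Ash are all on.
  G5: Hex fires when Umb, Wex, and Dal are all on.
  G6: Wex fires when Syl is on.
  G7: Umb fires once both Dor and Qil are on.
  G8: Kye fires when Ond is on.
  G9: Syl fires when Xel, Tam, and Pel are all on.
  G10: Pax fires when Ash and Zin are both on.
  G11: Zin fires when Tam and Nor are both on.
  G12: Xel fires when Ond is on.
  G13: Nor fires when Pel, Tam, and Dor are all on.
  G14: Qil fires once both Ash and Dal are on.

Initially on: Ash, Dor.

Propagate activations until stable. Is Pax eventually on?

G3: Dor and Ash on → Dal on.
Ash and Dal are on, so Qil fires (G14).
G7: Dor and Qil on → Umb on.
Umb and Qil are on, so Pel fires (G1).
Ash, Umb, and Dor are on, so Tam fires (G2).
G13: Pel, Tam, and Dor on → Nor on.
G11: Tam and Nor on → Zin on.
Ash and Zin are on, so Pax fires (G10).

Yes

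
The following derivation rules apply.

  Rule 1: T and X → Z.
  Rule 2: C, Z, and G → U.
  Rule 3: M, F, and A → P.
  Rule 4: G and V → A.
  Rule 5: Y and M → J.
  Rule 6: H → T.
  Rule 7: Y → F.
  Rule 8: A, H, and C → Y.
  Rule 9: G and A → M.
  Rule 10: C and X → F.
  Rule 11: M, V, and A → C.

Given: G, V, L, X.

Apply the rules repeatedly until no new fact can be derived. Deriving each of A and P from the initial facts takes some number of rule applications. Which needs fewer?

A

A: G and V hold, so A follows (Rule 4). [1 rule application]
P: G and V hold, so A follows (Rule 4). G and A hold, so M follows (Rule 9). From M, V, and A, Rule 11 gives C. C and X hold, so F follows (Rule 10). From M, F, and A, Rule 3 gives P. [5 rule applications]
A needs fewer.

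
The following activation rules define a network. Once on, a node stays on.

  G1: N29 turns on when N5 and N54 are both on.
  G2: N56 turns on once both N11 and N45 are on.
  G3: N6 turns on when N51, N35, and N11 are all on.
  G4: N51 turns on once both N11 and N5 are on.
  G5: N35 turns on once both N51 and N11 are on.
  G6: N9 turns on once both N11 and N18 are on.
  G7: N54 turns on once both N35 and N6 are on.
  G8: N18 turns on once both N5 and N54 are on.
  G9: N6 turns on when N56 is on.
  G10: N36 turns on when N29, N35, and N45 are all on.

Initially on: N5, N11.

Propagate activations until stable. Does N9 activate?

N11 and N5 are on, so N51 turns on (G4).
N51 and N11 are on, so N35 turns on (G5).
N51, N35, and N11 are on, so N6 turns on (G3).
N35 and N6 are on, so N54 turns on (G7).
G8: N5 and N54 on → N18 on.
G6: N11 and N18 on → N9 on.

Yes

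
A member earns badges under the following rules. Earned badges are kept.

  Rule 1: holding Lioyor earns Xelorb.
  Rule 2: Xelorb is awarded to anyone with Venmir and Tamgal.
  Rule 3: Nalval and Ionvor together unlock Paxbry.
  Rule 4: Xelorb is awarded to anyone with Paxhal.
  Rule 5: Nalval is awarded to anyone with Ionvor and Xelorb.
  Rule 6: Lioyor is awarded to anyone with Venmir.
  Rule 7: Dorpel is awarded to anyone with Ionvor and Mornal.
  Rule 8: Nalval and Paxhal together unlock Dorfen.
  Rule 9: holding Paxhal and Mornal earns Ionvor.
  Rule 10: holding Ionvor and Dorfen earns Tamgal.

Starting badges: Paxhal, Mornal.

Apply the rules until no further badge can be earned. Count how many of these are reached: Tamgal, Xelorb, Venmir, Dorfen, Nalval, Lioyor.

With Paxhal and Mornal, Ionvor is earned (Rule 9).
With Paxhal, Xelorb is earned (Rule 4).
With Ionvor and Xelorb, Nalval is earned (Rule 5).
With Nalval and Paxhal, Dorfen is earned (Rule 8).
With Ionvor and Dorfen, Tamgal is earned (Rule 10).
Tamgal: reached.
Xelorb: reached.
No rule produces Venmir, and it is not given.
Dorfen: reached.
Nalval: reached.
Lioyor would need Venmir (Rule 6), but Venmir is never earned.
Reached: Tamgal, Xelorb, Dorfen, and Nalval — 4 of the 6.

4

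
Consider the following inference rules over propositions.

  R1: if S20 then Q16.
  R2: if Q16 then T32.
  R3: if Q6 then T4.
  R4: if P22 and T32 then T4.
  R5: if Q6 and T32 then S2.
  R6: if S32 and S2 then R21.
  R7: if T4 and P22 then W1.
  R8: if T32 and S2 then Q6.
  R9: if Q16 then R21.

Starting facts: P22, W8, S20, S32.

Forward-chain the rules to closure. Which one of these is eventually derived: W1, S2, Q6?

S20 holds, so Q16 follows (R1).
From Q16, R2 gives T32.
From P22 and T32, R4 gives T4.
From T4 and P22, R7 gives W1.
S2 would need Q6 and T32 (R5), but Q6 is never established. Q6 would need T32 and S2 (R8), but S2 is never established.

W1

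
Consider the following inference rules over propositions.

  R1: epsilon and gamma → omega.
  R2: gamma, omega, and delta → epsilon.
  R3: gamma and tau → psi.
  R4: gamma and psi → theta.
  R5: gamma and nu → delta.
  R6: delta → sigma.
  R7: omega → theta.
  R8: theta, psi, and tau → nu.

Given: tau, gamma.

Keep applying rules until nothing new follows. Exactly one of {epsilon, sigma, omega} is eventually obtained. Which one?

gamma and tau hold, so psi follows (R3).
gamma and psi hold, so theta follows (R4).
From theta, psi, and tau, R8 gives nu.
From gamma and nu, R5 gives delta.
delta holds, so sigma follows (R6).
omega would need epsilon and gamma (R1), but epsilon is never established. epsilon would need gamma, omega, and delta (R2), but omega is never established.

sigma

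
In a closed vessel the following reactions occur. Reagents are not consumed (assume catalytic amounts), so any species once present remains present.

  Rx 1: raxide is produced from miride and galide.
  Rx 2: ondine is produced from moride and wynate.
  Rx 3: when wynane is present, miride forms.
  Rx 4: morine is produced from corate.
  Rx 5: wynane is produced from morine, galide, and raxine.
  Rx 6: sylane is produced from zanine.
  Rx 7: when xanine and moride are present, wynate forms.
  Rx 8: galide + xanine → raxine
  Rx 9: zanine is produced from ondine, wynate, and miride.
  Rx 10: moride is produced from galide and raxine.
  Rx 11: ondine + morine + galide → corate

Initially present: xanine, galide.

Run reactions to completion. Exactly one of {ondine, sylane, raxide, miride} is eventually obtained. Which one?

galide and xanine present → raxine forms (Rx 8).
galide and raxine present → moride forms (Rx 10).
xanine and moride present → wynate forms (Rx 7).
moride and wynate present → ondine forms (Rx 2).
miride would need wynane (Rx 3), but wynane never forms. sylane would need zanine (Rx 6), but zanine never forms. raxide would need miride and galide (Rx 1), but miride never forms.

ondine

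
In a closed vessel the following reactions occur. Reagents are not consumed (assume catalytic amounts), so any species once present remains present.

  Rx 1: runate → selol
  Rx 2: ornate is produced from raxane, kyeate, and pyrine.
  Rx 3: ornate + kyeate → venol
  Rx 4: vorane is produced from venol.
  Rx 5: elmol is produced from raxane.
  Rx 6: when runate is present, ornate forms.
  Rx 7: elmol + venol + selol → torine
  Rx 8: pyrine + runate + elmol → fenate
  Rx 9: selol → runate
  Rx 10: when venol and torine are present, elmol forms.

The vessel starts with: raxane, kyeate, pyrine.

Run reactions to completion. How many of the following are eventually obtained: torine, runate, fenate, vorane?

raxane, kyeate, and pyrine present → ornate forms (Rx 2).
ornate and kyeate present → venol forms (Rx 3).
venol present → vorane forms (Rx 4).
torine would need elmol, venol, and selol (Rx 7), but selol never forms.
runate would need selol (Rx 9), but selol never forms.
fenate would need pyrine, runate, and elmol (Rx 8), but runate never forms.
vorane: reached.
Reached: vorane — 1 of the 4.

1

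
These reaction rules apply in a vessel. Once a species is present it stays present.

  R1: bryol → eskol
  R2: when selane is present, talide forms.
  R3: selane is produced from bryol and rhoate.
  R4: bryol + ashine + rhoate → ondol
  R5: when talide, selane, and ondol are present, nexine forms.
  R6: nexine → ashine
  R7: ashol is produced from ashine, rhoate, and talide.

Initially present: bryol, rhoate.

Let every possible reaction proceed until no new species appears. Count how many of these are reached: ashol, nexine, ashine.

ashol would need ashine, rhoate, and talide (R7), but ashine never forms.
nexine would need talide, selane, and ondol (R5), but ondol never forms.
ashine would need nexine (R6), but nexine never forms.
None of the 3 are reached.

0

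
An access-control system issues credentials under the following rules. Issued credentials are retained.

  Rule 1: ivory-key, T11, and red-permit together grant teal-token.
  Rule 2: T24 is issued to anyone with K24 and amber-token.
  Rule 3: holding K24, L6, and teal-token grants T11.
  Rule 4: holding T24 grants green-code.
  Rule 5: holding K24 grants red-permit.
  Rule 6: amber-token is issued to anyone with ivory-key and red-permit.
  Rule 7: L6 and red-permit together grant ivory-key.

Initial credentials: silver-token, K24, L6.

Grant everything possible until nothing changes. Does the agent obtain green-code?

Yes

Holding K24 grants red-permit (Rule 5).
Holding L6 and red-permit grants ivory-key (Rule 7).
Holding ivory-key and red-permit grants amber-token (Rule 6).
Holding K24 and amber-token grants T24 (Rule 2).
Holding T24 grants green-code (Rule 4).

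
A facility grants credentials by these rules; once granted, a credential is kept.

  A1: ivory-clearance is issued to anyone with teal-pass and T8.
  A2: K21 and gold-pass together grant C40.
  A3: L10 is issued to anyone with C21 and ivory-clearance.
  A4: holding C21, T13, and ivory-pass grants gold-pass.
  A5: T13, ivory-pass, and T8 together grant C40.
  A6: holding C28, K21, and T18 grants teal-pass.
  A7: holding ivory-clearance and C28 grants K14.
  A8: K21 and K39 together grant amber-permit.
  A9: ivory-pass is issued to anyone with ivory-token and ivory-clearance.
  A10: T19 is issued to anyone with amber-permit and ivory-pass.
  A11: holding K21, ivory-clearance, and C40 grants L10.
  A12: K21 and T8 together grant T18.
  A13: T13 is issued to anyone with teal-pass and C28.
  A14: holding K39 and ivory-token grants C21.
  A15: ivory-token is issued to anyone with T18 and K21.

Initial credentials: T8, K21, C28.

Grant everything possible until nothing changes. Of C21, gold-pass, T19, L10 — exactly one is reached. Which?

L10

Holding K21 and T8 grants T18 (A12).
Holding T18 and K21 grants ivory-token (A15).
Holding C28, K21, and T18 grants teal-pass (A6).
Holding teal-pass and T8 grants ivory-clearance (A1).
Holding teal-pass and C28 grants T13 (A13).
Holding ivory-token and ivory-clearance grants ivory-pass (A9).
Holding T13, ivory-pass, and T8 grants C40 (A5).
Holding K21, ivory-clearance, and C40 grants L10 (A11).
gold-pass would need C21, T13, and ivory-pass (A4), but C21 is never granted. C21 would need K39 and ivory-token (A14), but K39 is never granted. T19 would need amber-permit and ivory-pass (A10), but amber-permit is never granted.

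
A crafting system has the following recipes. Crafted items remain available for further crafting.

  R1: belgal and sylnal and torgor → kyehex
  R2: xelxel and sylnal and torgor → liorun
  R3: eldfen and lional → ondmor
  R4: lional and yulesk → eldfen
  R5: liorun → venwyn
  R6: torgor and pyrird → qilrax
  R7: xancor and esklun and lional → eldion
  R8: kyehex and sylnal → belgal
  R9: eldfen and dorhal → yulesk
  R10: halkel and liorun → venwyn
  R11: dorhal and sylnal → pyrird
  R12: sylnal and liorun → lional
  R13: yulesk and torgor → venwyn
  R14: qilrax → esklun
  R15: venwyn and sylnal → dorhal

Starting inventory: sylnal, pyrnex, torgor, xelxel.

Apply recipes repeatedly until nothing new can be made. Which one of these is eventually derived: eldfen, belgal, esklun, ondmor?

esklun

Using R2, xelxel, sylnal, and torgor make liorun.
Using R5, liorun makes venwyn.
venwyn and sylnal → dorhal (R15).
dorhal and sylnal → pyrird (R11).
torgor and pyrird → qilrax (R6).
Using R14, qilrax makes esklun.
ondmor would need eldfen and lional (R3), but eldfen is never obtained. belgal would need kyehex and sylnal (R8), but kyehex is never obtained. eldfen would need lional and yulesk (R4), but yulesk is never obtained.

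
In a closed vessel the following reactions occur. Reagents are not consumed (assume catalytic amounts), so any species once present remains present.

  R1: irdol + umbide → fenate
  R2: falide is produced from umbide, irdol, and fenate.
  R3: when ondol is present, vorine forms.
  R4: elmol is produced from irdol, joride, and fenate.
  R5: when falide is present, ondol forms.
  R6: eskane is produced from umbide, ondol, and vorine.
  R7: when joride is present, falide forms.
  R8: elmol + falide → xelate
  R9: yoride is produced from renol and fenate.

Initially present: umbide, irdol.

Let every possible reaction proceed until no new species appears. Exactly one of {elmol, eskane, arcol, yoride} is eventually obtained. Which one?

irdol and umbide present → fenate forms (R1).
umbide, irdol, and fenate present → falide forms (R2).
falide present → ondol forms (R5).
ondol present → vorine forms (R3).
umbide, ondol, and vorine present → eskane forms (R6).
elmol would need irdol, joride, and fenate (R4), but joride never forms. yoride would need renol and fenate (R9), but renol never forms. No rule produces arcol, and it is not given.

eskane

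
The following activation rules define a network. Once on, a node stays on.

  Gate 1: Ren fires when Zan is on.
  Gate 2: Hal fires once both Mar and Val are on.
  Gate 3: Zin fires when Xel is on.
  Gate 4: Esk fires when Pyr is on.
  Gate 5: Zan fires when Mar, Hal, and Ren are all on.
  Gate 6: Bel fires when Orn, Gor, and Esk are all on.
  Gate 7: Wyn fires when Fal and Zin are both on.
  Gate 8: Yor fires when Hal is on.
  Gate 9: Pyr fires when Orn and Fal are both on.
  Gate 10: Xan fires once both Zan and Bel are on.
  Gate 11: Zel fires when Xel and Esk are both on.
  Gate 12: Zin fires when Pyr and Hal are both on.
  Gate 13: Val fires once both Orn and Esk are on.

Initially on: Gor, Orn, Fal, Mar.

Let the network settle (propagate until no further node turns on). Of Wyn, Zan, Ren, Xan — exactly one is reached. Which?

Wyn

Orn and Fal are on, so Pyr fires (Gate 9).
Pyr is on, so Esk fires (Gate 4).
Gate 13: Orn and Esk on → Val on.
Mar and Val are on, so Hal fires (Gate 2).
Gate 12: Pyr and Hal on → Zin on.
Fal and Zin are on, so Wyn fires (Gate 7).
Zan would need Mar, Hal, and Ren (Gate 5), but Ren never turns on. Ren would need Zan (Gate 1), but Zan never turns on. Xan would need Zan and Bel (Gate 10), but Zan never turns on.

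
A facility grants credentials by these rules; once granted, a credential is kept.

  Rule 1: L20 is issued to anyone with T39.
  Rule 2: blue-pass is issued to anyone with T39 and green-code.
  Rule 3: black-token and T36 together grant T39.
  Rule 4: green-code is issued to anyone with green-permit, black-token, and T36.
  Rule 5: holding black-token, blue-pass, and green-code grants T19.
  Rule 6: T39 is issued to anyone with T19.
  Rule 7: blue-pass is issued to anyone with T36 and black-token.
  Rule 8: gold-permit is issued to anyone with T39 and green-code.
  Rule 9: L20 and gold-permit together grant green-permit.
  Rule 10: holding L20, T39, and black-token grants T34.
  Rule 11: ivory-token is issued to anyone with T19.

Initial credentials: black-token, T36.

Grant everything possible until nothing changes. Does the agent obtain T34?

Yes

Holding black-token and T36 grants T39 (Rule 3).
Holding T39 grants L20 (Rule 1).
Holding L20, T39, and black-token grants T34 (Rule 10).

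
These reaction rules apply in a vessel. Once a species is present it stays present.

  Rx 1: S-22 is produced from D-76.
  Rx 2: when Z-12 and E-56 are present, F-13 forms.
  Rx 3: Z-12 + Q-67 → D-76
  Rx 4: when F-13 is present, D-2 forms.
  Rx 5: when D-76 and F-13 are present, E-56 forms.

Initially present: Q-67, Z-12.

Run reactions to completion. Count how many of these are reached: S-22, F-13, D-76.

Z-12 and Q-67 present → D-76 forms (Rx 3).
D-76 present → S-22 forms (Rx 1).
S-22: reached.
F-13 would need Z-12 and E-56 (Rx 2), but E-56 never forms.
D-76: reached.
Reached: S-22 and D-76 — 2 of the 3.

2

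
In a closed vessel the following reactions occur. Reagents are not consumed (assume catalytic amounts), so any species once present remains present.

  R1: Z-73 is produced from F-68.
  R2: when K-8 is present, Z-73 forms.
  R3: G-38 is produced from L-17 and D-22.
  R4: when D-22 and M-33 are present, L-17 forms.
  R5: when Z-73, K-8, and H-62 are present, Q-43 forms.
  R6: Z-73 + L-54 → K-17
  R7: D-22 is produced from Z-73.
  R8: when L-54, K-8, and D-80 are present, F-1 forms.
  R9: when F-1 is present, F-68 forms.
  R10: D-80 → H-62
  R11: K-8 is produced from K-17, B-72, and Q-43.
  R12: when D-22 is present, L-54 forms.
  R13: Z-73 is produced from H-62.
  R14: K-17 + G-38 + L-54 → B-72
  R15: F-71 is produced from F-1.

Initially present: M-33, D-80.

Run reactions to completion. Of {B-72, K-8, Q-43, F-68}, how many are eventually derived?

D-80 present → H-62 forms (R10).
H-62 present → Z-73 forms (R13).
Z-73 present → D-22 forms (R7).
D-22 and M-33 present → L-17 forms (R4).
D-22 present → L-54 forms (R12).
L-17 and D-22 present → G-38 forms (R3).
Z-73 and L-54 present → K-17 forms (R6).
K-17, G-38, and L-54 present → B-72 forms (R14).
B-72: reached.
K-8 would need K-17, B-72, and Q-43 (R11), but Q-43 never forms.
Q-43 would need Z-73, K-8, and H-62 (R5), but K-8 never forms.
F-68 would need F-1 (R9), but F-1 never forms.
Reached: B-72 — 1 of the 4.

1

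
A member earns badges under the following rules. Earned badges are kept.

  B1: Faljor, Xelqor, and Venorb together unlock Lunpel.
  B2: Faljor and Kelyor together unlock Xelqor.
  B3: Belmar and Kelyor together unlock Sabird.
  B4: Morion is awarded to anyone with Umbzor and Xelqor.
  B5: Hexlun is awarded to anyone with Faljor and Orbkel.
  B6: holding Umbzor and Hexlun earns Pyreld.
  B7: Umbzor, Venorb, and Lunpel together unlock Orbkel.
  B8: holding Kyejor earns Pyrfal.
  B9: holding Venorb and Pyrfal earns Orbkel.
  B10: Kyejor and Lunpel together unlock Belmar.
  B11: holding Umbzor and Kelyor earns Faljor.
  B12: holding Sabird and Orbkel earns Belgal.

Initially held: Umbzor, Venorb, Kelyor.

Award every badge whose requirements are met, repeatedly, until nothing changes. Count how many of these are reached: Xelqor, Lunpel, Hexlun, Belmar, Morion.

4

With Umbzor and Kelyor, Faljor is earned (B11).
With Faljor and Kelyor, Xelqor is earned (B2).
With Faljor, Xelqor, and Venorb, Lunpel is earned (B1).
With Umbzor and Xelqor, Morion is earned (B4).
With Umbzor, Venorb, and Lunpel, Orbkel is earned (B7).
With Faljor and Orbkel, Hexlun is earned (B5).
Xelqor: reached.
Lunpel: reached.
Hexlun: reached.
Belmar would need Kyejor and Lunpel (B10), but Kyejor is never earned.
Morion: reached.
Reached: Xelqor, Lunpel, Hexlun, and Morion — 4 of the 5.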